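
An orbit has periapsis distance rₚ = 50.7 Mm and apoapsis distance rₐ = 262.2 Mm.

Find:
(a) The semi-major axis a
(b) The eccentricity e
rₚ = 50.7 Mm = 5.07 × 10^7 m
rₐ = 262.2 Mm = 2.622 × 10^8 m
(a) a = (rₚ + rₐ)/2 = 1.5645 × 10^8 m ≈ 156.4 Mm
(b) e = (rₐ − rₚ)/(rₐ + rₚ) = (2.115 × 10^8) / (3.129 × 10^8) = 0.675935

Final answer:
(a) a = 156.4 Mm
(b) e = 0.6759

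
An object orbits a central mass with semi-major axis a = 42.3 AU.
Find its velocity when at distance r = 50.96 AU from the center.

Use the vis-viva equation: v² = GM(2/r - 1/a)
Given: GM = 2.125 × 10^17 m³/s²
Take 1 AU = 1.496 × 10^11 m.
a = 42.3 AU = 6.32808 × 10^12 m
r = 50.96 AU = 7.62362 × 10^12 m
GM = 2.125 × 10^17 m³/s²
2/r − 1/a = 2.62343 × 10^-13 − 1.58026 × 10^-13 = 1.04317 × 10^-13 m⁻¹
v² = GM (2/r − 1/a) = 22167.3 m²/s²
v = 148.887 m/s ≈ 148.9 m/s

Final answer: 148.9 m/s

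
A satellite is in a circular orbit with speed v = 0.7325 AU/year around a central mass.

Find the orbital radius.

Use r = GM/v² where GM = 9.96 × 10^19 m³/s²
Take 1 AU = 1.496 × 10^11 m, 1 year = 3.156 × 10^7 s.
v = 0.7325 AU/year = 3472.18 m/s
GM = 9.96 × 10^19 m³/s²
v² = 1.2056 × 10^7 m²/s²
r = GM/v² = (9.96 × 10^19) / (1.2056 × 10^7) = 8.26142 × 10^12 m ≈ 55.22 AU

Final answer: 55.22 AU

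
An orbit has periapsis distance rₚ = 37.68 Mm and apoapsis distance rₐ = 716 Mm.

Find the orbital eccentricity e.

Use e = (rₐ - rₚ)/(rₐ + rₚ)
rₚ = 37.68 Mm = 3.768 × 10^7 m
rₐ = 716 Mm = 7.16 × 10^8 m
rₐ − rₚ = 6.7832 × 10^8 m
rₐ + rₚ = 7.5368 × 10^8 m
e = (rₐ − rₚ)/(rₐ + rₚ) = 0.900011

Final answer: e = 0.9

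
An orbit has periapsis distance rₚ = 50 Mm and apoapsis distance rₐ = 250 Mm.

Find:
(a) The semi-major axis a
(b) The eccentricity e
rₚ = 50 Mm = 5 × 10^7 m
rₐ = 250 Mm = 2.5 × 10^8 m
(a) a = (rₚ + rₐ)/2 = 1.5 × 10^8 m ≈ 150 Mm
(b) e = (rₐ − rₚ)/(rₐ + rₚ) = (2 × 10^8) / (3 × 10^8) = 0.666667

Final answer:
(a) a = 150 Mm
(b) e = 0.6667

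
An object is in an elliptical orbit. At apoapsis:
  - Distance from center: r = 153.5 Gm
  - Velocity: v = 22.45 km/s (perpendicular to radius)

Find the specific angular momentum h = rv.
r = 153.5 Gm = 1.535 × 10^11 m
v = 22.45 km/s = 22450 m/s
h = rv = 1.535 × 10^11 × 22450 = 3.44608 × 10^15 m²/s ≈ 3.446 × 10^15 m²/s

Final answer: h = 3.446 × 10^15 m²/s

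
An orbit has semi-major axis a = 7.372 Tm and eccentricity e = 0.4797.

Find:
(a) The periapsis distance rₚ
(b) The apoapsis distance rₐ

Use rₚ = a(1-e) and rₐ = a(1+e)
a = 7.372 Tm = 7.372 × 10^12 m
e = 0.4797:  1 − e = 0.5203,  1 + e = 1.4797
(a) rₚ = a(1 − e) = 7.372 × 10^12 m × 0.5203 = 3.83565 × 10^12 m ≈ 3.836 Tm
(b) rₐ = a(1 + e) = 7.372 × 10^12 m × 1.4797 = 1.09083 × 10^13 m ≈ 10.91 Tm

Final answer:
(a) rₚ = 3.836 Tm
(b) rₐ = 10.91 Tm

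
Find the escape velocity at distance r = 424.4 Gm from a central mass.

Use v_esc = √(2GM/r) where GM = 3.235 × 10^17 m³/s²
r = 424.4 Gm = 4.244 × 10^11 m
GM = 3.235 × 10^17 m³/s²
2GM/r = 2 × (3.235 × 10^17) / (4.244 × 10^11) = 1.52451 × 10^6 m²/s²
v_esc = √(2GM/r) = 1234.71 m/s ≈ 1.235 km/s

Final answer: 1.235 km/s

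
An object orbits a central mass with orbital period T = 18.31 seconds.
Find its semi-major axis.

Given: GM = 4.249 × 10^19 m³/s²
T = 18.31 seconds
GM = 4.249 × 10^19 m³/s²
Kepler's third law: a³ = GM T² / (4π²)
T² = 335.256 s²
a³ = (4.249 × 10^19) × 335.256 / (4π²) = 3.60831 × 10^20 m³
a = (a³)^(1/3) = 7.11926 × 10^6 m ≈ 7.119 Mm

Final answer: 7.119 Mm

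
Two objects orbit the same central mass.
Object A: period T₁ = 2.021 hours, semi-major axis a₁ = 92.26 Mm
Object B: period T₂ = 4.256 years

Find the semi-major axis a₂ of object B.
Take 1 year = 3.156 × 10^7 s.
T₁ = 2.021 hours = 7275.6 s
T₂ = 4.256 years = 1.34319 × 10^8 s
a₁ = 92.26 Mm = 9.226 × 10^7 m
Kepler's third law: (T₂/T₁)² = (a₂/a₁)³  ⇒  a₂ = a₁ (T₂/T₁)^(2/3)
T₂/T₁ = 18461.6
(T₂/T₁)^(2/3) = 698.522
a₂ = 9.226 × 10^7 m × 698.522 = 6.44456 × 10^10 m ≈ 64.45 Gm

Final answer: a₂ = 64.45 Gm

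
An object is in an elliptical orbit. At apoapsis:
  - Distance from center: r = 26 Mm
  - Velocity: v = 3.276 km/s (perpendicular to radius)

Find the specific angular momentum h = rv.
r = 26 Mm = 2.6 × 10^7 m
v = 3.276 km/s = 3276 m/s
h = rv = 2.6 × 10^7 × 3276 = 8.5176 × 10^10 m²/s ≈ 8.518 × 10^10 m²/s

Final answer: h = 8.518 × 10^10 m²/s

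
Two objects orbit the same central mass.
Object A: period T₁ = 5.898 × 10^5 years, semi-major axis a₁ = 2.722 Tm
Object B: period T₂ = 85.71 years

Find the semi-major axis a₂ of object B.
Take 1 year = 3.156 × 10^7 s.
T₁ = 5.898 × 10^5 years = 1.86141 × 10^13 s
T₂ = 85.71 years = 2.70501 × 10^9 s
a₁ = 2.722 Tm = 2.722 × 10^12 m
Kepler's third law: (T₂/T₁)² = (a₂/a₁)³  ⇒  a₂ = a₁ (T₂/T₁)^(2/3)
T₂/T₁ = 0.00014532
(T₂/T₁)^(2/3) = 0.00276408
a₂ = 2.722 × 10^12 m × 0.00276408 = 7.52384 × 10^9 m ≈ 7.524 Gm

Final answer: a₂ = 7.524 Gm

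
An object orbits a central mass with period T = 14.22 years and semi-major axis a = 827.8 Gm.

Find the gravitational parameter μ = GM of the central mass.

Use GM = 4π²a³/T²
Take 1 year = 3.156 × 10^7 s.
T = 14.22 years = 4.48783 × 10^8 s
a = 827.8 Gm = 8.278 × 10^11 m
a³ = 5.67252 × 10^35 m³
T² = 2.01406 × 10^17 s²
GM = 4π² × (5.67252 × 10^35) / (2.01406 × 10^17) = 1.11189 × 10^20 m³/s²
GM ≈ 1.112 × 10^20 m³/s²

Final answer: GM = 1.112 × 10^20 m³/s²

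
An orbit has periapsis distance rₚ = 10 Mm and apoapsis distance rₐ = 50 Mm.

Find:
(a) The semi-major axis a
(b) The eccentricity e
rₚ = 10 Mm = 1 × 10^7 m
rₐ = 50 Mm = 5 × 10^7 m
(a) a = (rₚ + rₐ)/2 = 3 × 10^7 m ≈ 30 Mm
(b) e = (rₐ − rₚ)/(rₐ + rₚ) = (4 × 10^7) / (6 × 10^7) = 0.666667

Final answer:
(a) a = 30 Mm
(b) e = 0.6667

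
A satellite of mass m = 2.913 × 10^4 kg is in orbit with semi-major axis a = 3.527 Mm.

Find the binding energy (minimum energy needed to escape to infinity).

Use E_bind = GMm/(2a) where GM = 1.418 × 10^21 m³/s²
a = 3.527 Mm = 3.527 × 10^6 m
GM = 1.418 × 10^21 m³/s²
m = 2.913 × 10^4 kg
GMm = 1.418 × 10^21 × 29130 = 4.13063 × 10^25 m³·kg/s²
2a = 7.054 × 10^6 m
E_bind = GMm/(2a) = 5.85573 × 10^18 J ≈ 5.856 EJ

Final answer: 5.856 EJ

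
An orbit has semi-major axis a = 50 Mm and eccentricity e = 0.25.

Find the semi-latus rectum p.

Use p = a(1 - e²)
a = 50 Mm = 5 × 10^7 m
e = 0.25,  e² = 0.0625,  1 − e² = 0.9375
p = a(1 − e²) = 5 × 10^7 m × 0.9375 = 4.6875 × 10^7 m ≈ 46.88 Mm

Final answer: p = 46.88 Mm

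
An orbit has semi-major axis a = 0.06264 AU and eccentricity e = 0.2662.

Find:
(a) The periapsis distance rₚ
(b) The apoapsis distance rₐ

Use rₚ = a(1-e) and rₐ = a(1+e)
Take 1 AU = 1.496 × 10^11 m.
a = 0.06264 AU = 9.37094 × 10^9 m
e = 0.2662:  1 − e = 0.7338,  1 + e = 1.2662
(a) rₚ = a(1 − e) = 9.37094 × 10^9 m × 0.7338 = 6.8764 × 10^9 m ≈ 0.04597 AU
(b) rₐ = a(1 + e) = 9.37094 × 10^9 m × 1.2662 = 1.18655 × 10^10 m ≈ 0.07931 AU

Final answer:
(a) rₚ = 0.04597 AU
(b) rₐ = 0.07931 AU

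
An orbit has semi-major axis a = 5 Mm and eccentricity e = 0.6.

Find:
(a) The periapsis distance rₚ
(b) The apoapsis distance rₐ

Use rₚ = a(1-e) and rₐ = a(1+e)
a = 5 Mm = 5 × 10^6 m
e = 0.6:  1 − e = 0.4,  1 + e = 1.6
(a) rₚ = a(1 − e) = 5 × 10^6 m × 0.4 = 2 × 10^6 m ≈ 2 Mm
(b) rₐ = a(1 + e) = 5 × 10^6 m × 1.6 = 8 × 10^6 m ≈ 8 Mm

Final answer:
(a) rₚ = 2 Mm
(b) rₐ = 8 Mm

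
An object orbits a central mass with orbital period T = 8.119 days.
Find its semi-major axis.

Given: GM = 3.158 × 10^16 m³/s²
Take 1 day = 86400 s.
T = 8.119 days = 701482 s
GM = 3.158 × 10^16 m³/s²
Kepler's third law: a³ = GM T² / (4π²)
T² = 4.92076 × 10^11 s²
a³ = (3.158 × 10^16) × (4.92076 × 10^11) / (4π²) = 3.93627 × 10^26 m³
a = (a³)^(1/3) = 7.32872 × 10^8 m ≈ 732.9 Mm

Final answer: 732.9 Mm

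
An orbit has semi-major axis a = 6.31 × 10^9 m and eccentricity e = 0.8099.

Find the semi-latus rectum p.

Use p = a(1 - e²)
a = 6.31 × 10^9 m
e = 0.8099,  e² = 0.655938,  1 − e² = 0.344062
p = a(1 − e²) = 6.31 × 10^9 m × 0.344062 = 2.17103 × 10^9 m ≈ 2.171 × 10^9 m

Final answer: p = 2.171 × 10^9 m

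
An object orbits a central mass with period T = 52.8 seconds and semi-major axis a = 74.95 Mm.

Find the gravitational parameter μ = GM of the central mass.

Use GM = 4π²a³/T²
T = 52.8 seconds
a = 74.95 Mm = 7.495 × 10^7 m
a³ = 4.21032 × 10^23 m³
T² = 2787.84 s²
GM = 4π² × (4.21032 × 10^23) / 2787.84 = 5.9622 × 10^21 m³/s²
GM ≈ 5.962 × 10^21 m³/s²

Final answer: GM = 5.962 × 10^21 m³/s²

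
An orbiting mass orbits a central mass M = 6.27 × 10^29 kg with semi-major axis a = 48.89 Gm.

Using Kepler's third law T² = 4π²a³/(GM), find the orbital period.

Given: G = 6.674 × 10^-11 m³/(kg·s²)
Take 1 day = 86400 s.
M = 6.27 × 10^29 kg
GM = G × M = 6.674 × 10^-11 × 6.27 × 10^29 = 4.1846 × 10^19 m³/s²
a = 48.89 Gm = 4.889 × 10^10 m
a³ = 1.16858 × 10^32 m³
T = 2π √(a³/GM) = 2π √((1.16858 × 10^32) / (4.1846 × 10^19)) = 2π × 1.6711 × 10^6 s
T = 1.04998 × 10^7 s ≈ 121.5 days

Final answer: 121.5 days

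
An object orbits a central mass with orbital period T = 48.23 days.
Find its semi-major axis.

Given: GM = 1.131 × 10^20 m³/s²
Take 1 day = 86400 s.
T = 48.23 days = 4.16707 × 10^6 s
GM = 1.131 × 10^20 m³/s²
Kepler's third law: a³ = GM T² / (4π²)
T² = 1.73645 × 10^13 s²
a³ = (1.131 × 10^20) × (1.73645 × 10^13) / (4π²) = 4.97468 × 10^31 m³
a = (a³)^(1/3) = 3.6778 × 10^10 m ≈ 3.678 × 10^10 m

Final answer: 3.678 × 10^10 m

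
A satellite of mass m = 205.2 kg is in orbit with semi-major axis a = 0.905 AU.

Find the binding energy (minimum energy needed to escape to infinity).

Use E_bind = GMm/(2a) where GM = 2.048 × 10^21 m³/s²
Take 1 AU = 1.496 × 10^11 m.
a = 0.905 AU = 1.35388 × 10^11 m
GM = 2.048 × 10^21 m³/s²
m = 205.2 kg
GMm = 2.048 × 10^21 × 205.2 = 4.2025 × 10^23 m³·kg/s²
2a = 2.70776 × 10^11 m
E_bind = GMm/(2a) = 1.55202 × 10^12 J ≈ 1.552 TJ

Final answer: 1.552 TJ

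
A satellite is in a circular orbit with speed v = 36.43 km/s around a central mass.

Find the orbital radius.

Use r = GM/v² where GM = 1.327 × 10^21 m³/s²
v = 36.43 km/s = 36430 m/s
GM = 1.327 × 10^21 m³/s²
v² = 1.32714 × 10^9 m²/s²
r = GM/v² = (1.327 × 10^21) / (1.32714 × 10^9) = 9.99891 × 10^11 m ≈ 999.9 Gm

Final answer: 999.9 Gm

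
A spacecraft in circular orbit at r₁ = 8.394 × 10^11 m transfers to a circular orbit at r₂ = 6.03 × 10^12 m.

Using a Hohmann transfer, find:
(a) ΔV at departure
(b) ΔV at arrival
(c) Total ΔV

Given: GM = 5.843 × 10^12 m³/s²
r₁ = 8.394 × 10^11 m
r₂ = 6.03 × 10^12 m
GM = 5.843 × 10^12 m³/s²
Transfer ellipse: a_t = (r₁ + r₂)/2 = 3.4347 × 10^12 m
Circular speed at r₁: v₁ = √(GM/r₁) = 2.63836 m/s
Transfer speed at r₁ (periapsis): v₁ₜ = √(GM(2/r₁ − 1/a_t)) = 3.49581 m/s
(a) ΔV₁ = v₁ₜ − v₁ = 0.857453 m/s ≈ 0.8575 m/s
Circular speed at r₂: v₂ = √(GM/r₂) = 0.984372 m/s
Transfer speed at r₂ (apoapsis): v₂ₜ = √(GM(2/r₂ − 1/a_t)) = 0.486631 m/s
(b) ΔV₂ = v₂ − v₂ₜ = 0.497742 m/s ≈ 0.4977 m/s
(c) ΔV_total = ΔV₁ + ΔV₂ = 1.35519 m/s ≈ 1.355 m/s

Final answer:
(a) ΔV₁ = 0.8575 m/s
(b) ΔV₂ = 0.4977 m/s
(c) ΔV_total = 1.355 m/s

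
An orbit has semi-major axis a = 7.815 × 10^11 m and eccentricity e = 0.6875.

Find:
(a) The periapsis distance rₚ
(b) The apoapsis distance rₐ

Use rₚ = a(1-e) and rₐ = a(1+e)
a = 7.815 × 10^11 m
e = 0.6875:  1 − e = 0.3125,  1 + e = 1.6875
(a) rₚ = a(1 − e) = 7.815 × 10^11 m × 0.3125 = 2.44219 × 10^11 m ≈ 2.442 × 10^11 m
(b) rₐ = a(1 + e) = 7.815 × 10^11 m × 1.6875 = 1.31878 × 10^12 m ≈ 1.319 × 10^12 m

Final answer:
(a) rₚ = 2.442 × 10^11 m
(b) rₐ = 1.319 × 10^12 m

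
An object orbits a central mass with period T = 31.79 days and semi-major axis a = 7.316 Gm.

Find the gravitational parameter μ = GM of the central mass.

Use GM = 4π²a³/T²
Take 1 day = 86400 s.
T = 31.79 days = 2.74666 × 10^6 s
a = 7.316 Gm = 7.316 × 10^9 m
a³ = 3.91581 × 10^29 m³
T² = 7.54412 × 10^12 s²
GM = 4π² × (3.91581 × 10^29) / (7.54412 × 10^12) = 2.04914 × 10^18 m³/s²
GM ≈ 2.049 × 10^18 m³/s²

Final answer: GM = 2.049 × 10^18 m³/s²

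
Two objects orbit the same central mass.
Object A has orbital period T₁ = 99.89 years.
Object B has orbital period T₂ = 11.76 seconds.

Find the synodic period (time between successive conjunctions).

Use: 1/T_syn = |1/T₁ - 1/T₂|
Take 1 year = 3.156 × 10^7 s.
T₁ = 99.89 years = 3.15253 × 10^9 s
T₂ = 11.76 seconds
1/T₁ = 3.17206 × 10^-10 s⁻¹
1/T₂ = 0.085034 s⁻¹
|1/T₁ − 1/T₂| = 0.085034 s⁻¹
T_syn = 1 / |1/T₁ − 1/T₂| = 11.76 s ≈ 11.76 seconds

Final answer: T_syn = 11.76 seconds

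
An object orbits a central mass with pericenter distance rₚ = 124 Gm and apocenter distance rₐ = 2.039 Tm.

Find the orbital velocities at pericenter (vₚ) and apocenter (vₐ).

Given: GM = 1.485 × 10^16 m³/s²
rₚ = 124 Gm = 1.24 × 10^11 m
rₐ = 2.039 Tm = 2.039 × 10^12 m
GM = 1.485 × 10^16 m³/s²
a = (rₚ + rₐ)/2 = 1.0815 × 10^12 m
Vis-viva: v² = GM (2/r − 1/a)
vₚ² = 1.485 × 10^16 × (1.6129 × 10^-11 − 9.24642 × 10^-13) = 225785 m²/s²
vₚ = 475.169 m/s ≈ 475.2 m/s
vₐ² = 1.485 × 10^16 × (9.80873 × 10^-13 − 9.24642 × 10^-13) = 835.034 m²/s²
vₐ = 28.897 m/s ≈ 28.9 m/s

Final answer: vₚ = 475.2 m/s, vₐ = 28.9 m/s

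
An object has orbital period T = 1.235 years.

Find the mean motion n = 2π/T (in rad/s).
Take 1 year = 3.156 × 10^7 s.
T = 1.235 years = 3.89766 × 10^7 s
n = 2π / (3.89766 × 10^7 s) = 1.61204 × 10^-7 rad/s ≈ 1.612 × 10^-7 rad/s

Final answer: n = 1.612 × 10^-7 rad/s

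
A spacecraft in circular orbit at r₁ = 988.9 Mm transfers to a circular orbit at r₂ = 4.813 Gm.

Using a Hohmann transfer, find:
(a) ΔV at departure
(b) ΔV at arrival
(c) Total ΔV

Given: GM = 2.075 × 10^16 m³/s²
r₁ = 988.9 Mm = 9.889 × 10^8 m
r₂ = 4.813 Gm = 4.813 × 10^9 m
GM = 2.075 × 10^16 m³/s²
Transfer ellipse: a_t = (r₁ + r₂)/2 = 2.90095 × 10^9 m
Circular speed at r₁: v₁ = √(GM/r₁) = 4580.71 m/s
Transfer speed at r₁ (periapsis): v₁ₜ = √(GM(2/r₁ − 1/a_t)) = 5900.25 m/s
(a) ΔV₁ = v₁ₜ − v₁ = 1319.54 m/s ≈ 1.32 km/s
Circular speed at r₂: v₂ = √(GM/r₂) = 2076.35 m/s
Transfer speed at r₂ (apoapsis): v₂ₜ = √(GM(2/r₂ − 1/a_t)) = 1212.29 m/s
(b) ΔV₂ = v₂ − v₂ₜ = 864.061 m/s ≈ 864.1 m/s
(c) ΔV_total = ΔV₁ + ΔV₂ = 2183.6 m/s ≈ 2.184 km/s

Final answer:
(a) ΔV₁ = 1.32 km/s
(b) ΔV₂ = 864.1 m/s
(c) ΔV_total = 2.184 km/s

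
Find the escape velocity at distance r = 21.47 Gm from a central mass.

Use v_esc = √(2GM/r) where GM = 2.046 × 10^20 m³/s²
r = 21.47 Gm = 2.147 × 10^10 m
GM = 2.046 × 10^20 m³/s²
2GM/r = 2 × (2.046 × 10^20) / (2.147 × 10^10) = 1.90592 × 10^10 m²/s²
v_esc = √(2GM/r) = 138055 m/s ≈ 138.1 km/s

Final answer: 138.1 km/s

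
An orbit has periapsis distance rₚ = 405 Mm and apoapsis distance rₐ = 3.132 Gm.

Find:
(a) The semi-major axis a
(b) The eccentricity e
rₚ = 405 Mm = 4.05 × 10^8 m
rₐ = 3.132 Gm = 3.132 × 10^9 m
(a) a = (rₚ + rₐ)/2 = 1.7685 × 10^9 m ≈ 1.768 Gm
(b) e = (rₐ − rₚ)/(rₐ + rₚ) = (2.727 × 10^9) / (3.537 × 10^9) = 0.770992

Final answer:
(a) a = 1.768 Gm
(b) e = 0.771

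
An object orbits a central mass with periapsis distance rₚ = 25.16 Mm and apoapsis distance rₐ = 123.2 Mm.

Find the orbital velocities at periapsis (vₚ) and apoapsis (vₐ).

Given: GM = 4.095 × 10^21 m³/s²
rₚ = 25.16 Mm = 2.516 × 10^7 m
rₐ = 123.2 Mm = 1.232 × 10^8 m
GM = 4.095 × 10^21 m³/s²
a = (rₚ + rₐ)/2 = 7.418 × 10^7 m
Vis-viva: v² = GM (2/r − 1/a)
vₚ² = 4.095 × 10^21 × (7.94913 × 10^-8 − 1.34807 × 10^-8) = 2.70313 × 10^14 m²/s²
vₚ = 1.64412 × 10^7 m/s ≈ 1.644 × 10^4 km/s
vₐ² = 4.095 × 10^21 × (1.62338 × 10^-8 − 1.34807 × 10^-8) = 1.12737 × 10^13 m²/s²
vₐ = 3.35764 × 10^6 m/s ≈ 3358 km/s

Final answer: vₚ = 1.644 × 10^4 km/s, vₐ = 3358 km/s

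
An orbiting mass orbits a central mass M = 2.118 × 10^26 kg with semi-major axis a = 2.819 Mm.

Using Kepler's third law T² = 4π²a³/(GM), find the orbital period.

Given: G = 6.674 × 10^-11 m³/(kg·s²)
M = 2.118 × 10^26 kg
GM = G × M = 6.674 × 10^-11 × 2.118 × 10^26 = 1.41355 × 10^16 m³/s²
a = 2.819 Mm = 2.819 × 10^6 m
a³ = 2.24019 × 10^19 m³
T = 2π √(a³/GM) = 2π √((2.24019 × 10^19) / (1.41355 × 10^16)) = 2π × 39.8095 s
T = 250.13 s ≈ 4.169 minutes

Final answer: 4.169 minutes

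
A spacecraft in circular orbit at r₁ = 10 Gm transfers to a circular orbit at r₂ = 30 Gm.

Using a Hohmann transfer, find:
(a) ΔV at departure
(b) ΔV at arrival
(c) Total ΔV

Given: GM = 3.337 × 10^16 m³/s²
r₁ = 10 Gm = 1 × 10^10 m
r₂ = 30 Gm = 3 × 10^10 m
GM = 3.337 × 10^16 m³/s²
Transfer ellipse: a_t = (r₁ + r₂)/2 = 2 × 10^10 m
Circular speed at r₁: v₁ = √(GM/r₁) = 1826.75 m/s
Transfer speed at r₁ (periapsis): v₁ₜ = √(GM(2/r₁ − 1/a_t)) = 2237.3 m/s
(a) ΔV₁ = v₁ₜ − v₁ = 410.552 m/s ≈ 410.6 m/s
Circular speed at r₂: v₂ = √(GM/r₂) = 1054.67 m/s
Transfer speed at r₂ (apoapsis): v₂ₜ = √(GM(2/r₂ − 1/a_t)) = 745.766 m/s
(b) ΔV₂ = v₂ − v₂ₜ = 308.906 m/s ≈ 308.9 m/s
(c) ΔV_total = ΔV₁ + ΔV₂ = 719.458 m/s ≈ 719.5 m/s

Final answer:
(a) ΔV₁ = 410.6 m/s
(b) ΔV₂ = 308.9 m/s
(c) ΔV_total = 719.5 m/s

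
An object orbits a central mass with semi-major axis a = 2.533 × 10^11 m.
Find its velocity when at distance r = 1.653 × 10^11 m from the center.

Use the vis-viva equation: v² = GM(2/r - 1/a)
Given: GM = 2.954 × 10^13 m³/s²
a = 2.533 × 10^11 m
r = 1.653 × 10^11 m
GM = 2.954 × 10^13 m³/s²
2/r − 1/a = 1.20992 × 10^-11 − 3.94789 × 10^-12 = 8.15133 × 10^-12 m⁻¹
v² = GM (2/r − 1/a) = 240.79 m²/s²
v = 15.5174 m/s ≈ 15.52 m/s

Final answer: 15.52 m/s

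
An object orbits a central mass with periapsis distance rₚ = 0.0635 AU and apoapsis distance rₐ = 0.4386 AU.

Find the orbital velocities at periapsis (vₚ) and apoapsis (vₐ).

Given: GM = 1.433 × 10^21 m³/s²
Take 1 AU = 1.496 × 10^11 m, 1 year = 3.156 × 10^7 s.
rₚ = 0.0635 AU = 9.4996 × 10^9 m
rₐ = 0.4386 AU = 6.56146 × 10^10 m
GM = 1.433 × 10^21 m³/s²
a = (rₚ + rₐ)/2 = 3.75571 × 10^10 m
Vis-viva: v² = GM (2/r − 1/a)
vₚ² = 1.433 × 10^21 × (2.10535 × 10^-10 − 2.66261 × 10^-11) = 2.63542 × 10^11 m²/s²
vₚ = 513363 m/s ≈ 108.3 AU/year
vₐ² = 1.433 × 10^21 × (3.0481 × 10^-11 − 2.66261 × 10^-11) = 5.52407 × 10^9 m²/s²
vₐ = 74324.1 m/s ≈ 15.68 AU/year

Final answer: vₚ = 108.3 AU/year, vₐ = 15.68 AU/year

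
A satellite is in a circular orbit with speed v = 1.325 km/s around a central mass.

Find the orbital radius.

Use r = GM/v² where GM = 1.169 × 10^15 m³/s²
v = 1.325 km/s = 1325 m/s
GM = 1.169 × 10^15 m³/s²
v² = 1.75562 × 10^6 m²/s²
r = GM/v² = (1.169 × 10^15) / (1.75562 × 10^6) = 6.6586 × 10^8 m ≈ 665.9 Mm

Final answer: 665.9 Mm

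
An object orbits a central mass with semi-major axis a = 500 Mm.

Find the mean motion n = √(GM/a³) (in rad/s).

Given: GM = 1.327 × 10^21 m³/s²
a = 500 Mm = 5 × 10^8 m
GM = 1.327 × 10^21 m³/s²
a³ = 1.25 × 10^26 m³
GM/a³ = (1.327 × 10^21) / (1.25 × 10^26) = 1.0616 × 10^-5 s⁻²
n = √(GM/a³) = 0.00325822 rad/s ≈ 0.003258 rad/s

Final answer: n = 0.003258 rad/s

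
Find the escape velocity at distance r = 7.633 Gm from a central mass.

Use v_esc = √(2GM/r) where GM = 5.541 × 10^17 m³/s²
r = 7.633 Gm = 7.633 × 10^9 m
GM = 5.541 × 10^17 m³/s²
2GM/r = 2 × (5.541 × 10^17) / (7.633 × 10^9) = 1.45185 × 10^8 m²/s²
v_esc = √(2GM/r) = 12049.3 m/s ≈ 12.05 km/s

Final answer: 12.05 km/s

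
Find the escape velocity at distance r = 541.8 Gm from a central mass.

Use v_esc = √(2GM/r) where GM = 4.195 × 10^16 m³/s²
r = 541.8 Gm = 5.418 × 10^11 m
GM = 4.195 × 10^16 m³/s²
2GM/r = 2 × (4.195 × 10^16) / (5.418 × 10^11) = 154854 m²/s²
v_esc = √(2GM/r) = 393.515 m/s ≈ 393.5 m/s

Final answer: 393.5 m/s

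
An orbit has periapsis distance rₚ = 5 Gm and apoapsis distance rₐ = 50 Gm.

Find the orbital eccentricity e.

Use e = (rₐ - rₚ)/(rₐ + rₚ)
rₚ = 5 Gm = 5 × 10^9 m
rₐ = 50 Gm = 5 × 10^10 m
rₐ − rₚ = 4.5 × 10^10 m
rₐ + rₚ = 5.5 × 10^10 m
e = (rₐ − rₚ)/(rₐ + rₚ) = 0.818182

Final answer: e = 0.8182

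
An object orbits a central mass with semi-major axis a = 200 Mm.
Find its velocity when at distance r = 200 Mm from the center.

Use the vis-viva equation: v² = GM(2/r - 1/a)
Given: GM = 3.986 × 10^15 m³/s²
a = 200 Mm = 2 × 10^8 m
r = 200 Mm = 2 × 10^8 m
GM = 3.986 × 10^15 m³/s²
2/r − 1/a = 1 × 10^-8 − 5 × 10^-9 = 5 × 10^-9 m⁻¹
v² = GM (2/r − 1/a) = 1.993 × 10^7 m²/s²
v = 4464.3 m/s ≈ 4.464 km/s

Final answer: 4.464 km/s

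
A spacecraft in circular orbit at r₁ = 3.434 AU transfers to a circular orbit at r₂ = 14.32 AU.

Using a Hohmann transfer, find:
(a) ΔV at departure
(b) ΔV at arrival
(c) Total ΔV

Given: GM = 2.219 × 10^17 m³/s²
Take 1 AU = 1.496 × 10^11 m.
r₁ = 3.434 AU = 5.13726 × 10^11 m
r₂ = 14.32 AU = 2.14227 × 10^12 m
GM = 2.219 × 10^17 m³/s²
Transfer ellipse: a_t = (r₁ + r₂)/2 = 1.328 × 10^12 m
Circular speed at r₁: v₁ = √(GM/r₁) = 657.223 m/s
Transfer speed at r₁ (periapsis): v₁ₜ = √(GM(2/r₁ − 1/a_t)) = 834.74 m/s
(a) ΔV₁ = v₁ₜ − v₁ = 177.517 m/s ≈ 177.5 m/s
Circular speed at r₂: v₂ = √(GM/r₂) = 321.841 m/s
Transfer speed at r₂ (apoapsis): v₂ₜ = √(GM(2/r₂ − 1/a_t)) = 200.174 m/s
(b) ΔV₂ = v₂ − v₂ₜ = 121.667 m/s ≈ 121.7 m/s
(c) ΔV_total = ΔV₁ + ΔV₂ = 299.183 m/s ≈ 299.2 m/s

Final answer:
(a) ΔV₁ = 177.5 m/s
(b) ΔV₂ = 121.7 m/s
(c) ΔV_total = 299.2 m/s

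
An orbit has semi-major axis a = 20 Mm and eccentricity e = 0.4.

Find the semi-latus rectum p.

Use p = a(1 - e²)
a = 20 Mm = 2 × 10^7 m
e = 0.4,  e² = 0.16,  1 − e² = 0.84
p = a(1 − e²) = 2 × 10^7 m × 0.84 = 1.68 × 10^7 m ≈ 16.8 Mm

Final answer: p = 16.8 Mm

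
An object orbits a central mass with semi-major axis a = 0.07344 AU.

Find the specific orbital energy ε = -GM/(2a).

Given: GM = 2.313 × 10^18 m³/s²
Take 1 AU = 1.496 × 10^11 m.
a = 0.07344 AU = 1.09866 × 10^10 m
GM = 2.313 × 10^18 m³/s²
2a = 2.19732 × 10^10 m
ε = −GM/(2a) = -1.05264 × 10^8 J/kg ≈ -105.3 MJ/kg

Final answer: -105.3 MJ/kg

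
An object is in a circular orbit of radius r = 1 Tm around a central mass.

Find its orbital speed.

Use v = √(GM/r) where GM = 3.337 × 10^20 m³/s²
r = 1 Tm = 1 × 10^12 m
GM = 3.337 × 10^20 m³/s²
GM/r = (3.337 × 10^20) / (1 × 10^12) = 3.337 × 10^8 m²/s²
v = √(GM/r) = 18267.5 m/s ≈ 18.27 km/s

Final answer: 18.27 km/s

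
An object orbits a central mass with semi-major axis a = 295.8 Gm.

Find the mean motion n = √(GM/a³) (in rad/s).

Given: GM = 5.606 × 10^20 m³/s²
a = 295.8 Gm = 2.958 × 10^11 m
GM = 5.606 × 10^20 m³/s²
a³ = 2.58818 × 10^34 m³
GM/a³ = (5.606 × 10^20) / (2.58818 × 10^34) = 2.166 × 10^-14 s⁻²
n = √(GM/a³) = 1.47173 × 10^-7 rad/s ≈ 1.472 × 10^-7 rad/s

Final answer: n = 1.472 × 10^-7 rad/s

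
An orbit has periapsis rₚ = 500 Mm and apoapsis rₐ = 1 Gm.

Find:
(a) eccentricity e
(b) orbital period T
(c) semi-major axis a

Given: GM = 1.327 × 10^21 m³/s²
rₚ = 500 Mm = 5 × 10^8 m
rₐ = 1 Gm = 1 × 10^9 m
GM = 1.327 × 10^21 m³/s²
a = (rₚ + rₐ)/2 = 7.5 × 10^8 m
e = (rₐ − rₚ)/(rₐ + rₚ) = (5 × 10^8) / (1.5 × 10^9) = 0.333333
(a) e = 0.333333 ≈ 0.3333
(b) a³ = 4.21875 × 10^26 m³;  T = 2π √(a³/GM) = 2π × 563.841 s = 3542.72 s ≈ 59.05 minutes
(c) a = 7.5 × 10^8 m ≈ 750 Mm

Final answer:
(a) eccentricity e = 0.3333
(b) orbital period T = 59.05 minutes
(c) semi-major axis a = 750 Mm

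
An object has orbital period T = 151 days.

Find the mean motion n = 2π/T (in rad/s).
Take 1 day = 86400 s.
T = 151 days = 1.30464 × 10^7 s
n = 2π / (1.30464 × 10^7 s) = 4.81603 × 10^-7 rad/s ≈ 4.816 × 10^-7 rad/s

Final answer: n = 4.816 × 10^-7 rad/s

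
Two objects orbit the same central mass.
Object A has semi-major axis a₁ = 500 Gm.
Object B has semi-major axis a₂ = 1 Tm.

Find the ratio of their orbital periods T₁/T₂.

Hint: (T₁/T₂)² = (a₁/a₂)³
a₁ = 500 Gm = 5 × 10^11 m
a₂ = 1 Tm = 1 × 10^12 m
a₁/a₂ = 0.5
T₁/T₂ = (a₁/a₂)^(3/2) = (0.5)^1.5 = 0.353553

Final answer: T₁/T₂ = 0.3536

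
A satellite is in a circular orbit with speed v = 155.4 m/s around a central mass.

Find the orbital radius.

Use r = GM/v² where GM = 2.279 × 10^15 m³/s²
v = 155.4 m/s
GM = 2.279 × 10^15 m³/s²
v² = 24149.2 m²/s²
r = GM/v² = (2.279 × 10^15) / 24149.2 = 9.43718 × 10^10 m ≈ 94.37 Gm

Final answer: 94.37 Gm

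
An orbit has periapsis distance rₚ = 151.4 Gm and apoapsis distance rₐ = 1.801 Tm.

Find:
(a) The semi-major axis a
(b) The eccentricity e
rₚ = 151.4 Gm = 1.514 × 10^11 m
rₐ = 1.801 Tm = 1.801 × 10^12 m
(a) a = (rₚ + rₐ)/2 = 9.762 × 10^11 m ≈ 976.2 Gm
(b) e = (rₐ − rₚ)/(rₐ + rₚ) = (1.6496 × 10^12) / (1.9524 × 10^12) = 0.844909

Final answer:
(a) a = 976.2 Gm
(b) e = 0.8449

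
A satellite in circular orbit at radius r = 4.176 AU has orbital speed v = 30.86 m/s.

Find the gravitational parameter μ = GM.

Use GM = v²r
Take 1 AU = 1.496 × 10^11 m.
r = 4.176 AU = 6.2473 × 10^11 m
v = 30.86 m/s
v² = 952.34 m²/s²
GM = v²r = 952.34 × 6.2473 × 10^11 = 5.94955 × 10^14 m³/s²
GM ≈ 5.95 × 10^14 m³/s²

Final answer: GM = 5.95 × 10^14 m³/s²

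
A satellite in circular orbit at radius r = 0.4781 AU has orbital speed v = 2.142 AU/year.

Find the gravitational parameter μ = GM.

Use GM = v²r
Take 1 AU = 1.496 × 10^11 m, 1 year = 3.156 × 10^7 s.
r = 0.4781 AU = 7.15238 × 10^10 m
v = 2.142 AU/year = 10153.5 m/s
v² = 1.03093 × 10^8 m²/s²
GM = v²r = 1.03093 × 10^8 × 7.15238 × 10^10 = 7.37358 × 10^18 m³/s²
GM ≈ 7.374 × 10^18 m³/s²

Final answer: GM = 7.374 × 10^18 m³/s²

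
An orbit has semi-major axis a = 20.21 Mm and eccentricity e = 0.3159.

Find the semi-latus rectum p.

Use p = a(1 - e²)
a = 20.21 Mm = 2.021 × 10^7 m
e = 0.3159,  e² = 0.0997928,  1 − e² = 0.900207
p = a(1 − e²) = 2.021 × 10^7 m × 0.900207 = 1.81932 × 10^7 m ≈ 18.19 Mm

Final answer: p = 18.19 Mm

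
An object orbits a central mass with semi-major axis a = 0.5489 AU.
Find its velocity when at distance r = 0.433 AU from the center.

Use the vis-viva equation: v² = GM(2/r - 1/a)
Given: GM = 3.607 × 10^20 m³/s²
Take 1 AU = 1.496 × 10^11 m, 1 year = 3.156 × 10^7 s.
a = 0.5489 AU = 8.21154 × 10^10 m
r = 0.433 AU = 6.47768 × 10^10 m
GM = 3.607 × 10^20 m³/s²
2/r − 1/a = 3.08753 × 10^-11 − 1.2178 × 10^-11 = 1.86973 × 10^-11 m⁻¹
v² = GM (2/r − 1/a) = 6.74411 × 10^9 m²/s²
v = 82122.5 m/s ≈ 17.32 AU/year

Final answer: 17.32 AU/year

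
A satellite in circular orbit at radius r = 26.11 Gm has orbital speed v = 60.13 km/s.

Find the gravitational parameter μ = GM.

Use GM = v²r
r = 26.11 Gm = 2.611 × 10^10 m
v = 60.13 km/s = 60130 m/s
v² = 3.61562 × 10^9 m²/s²
GM = v²r = 3.61562 × 10^9 × 2.611 × 10^10 = 9.44038 × 10^19 m³/s²
GM ≈ 9.44 × 10^19 m³/s²

Final answer: GM = 9.44 × 10^19 m³/s²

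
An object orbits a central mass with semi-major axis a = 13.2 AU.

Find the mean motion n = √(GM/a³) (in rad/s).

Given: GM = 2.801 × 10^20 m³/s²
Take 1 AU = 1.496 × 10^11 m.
a = 13.2 AU = 1.97472 × 10^12 m
GM = 2.801 × 10^20 m³/s²
a³ = 7.70046 × 10^36 m³
GM/a³ = (2.801 × 10^20) / (7.70046 × 10^36) = 3.63745 × 10^-17 s⁻²
n = √(GM/a³) = 6.03112 × 10^-9 rad/s ≈ 6.031 × 10^-9 rad/s

Final answer: n = 6.031 × 10^-9 rad/s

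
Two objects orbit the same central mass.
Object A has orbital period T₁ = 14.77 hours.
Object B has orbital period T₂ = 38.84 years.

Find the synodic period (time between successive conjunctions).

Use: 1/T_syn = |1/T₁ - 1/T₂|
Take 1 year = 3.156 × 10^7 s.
T₁ = 14.77 hours = 53172 s
T₂ = 38.84 years = 1.22579 × 10^9 s
1/T₁ = 1.88069 × 10^-5 s⁻¹
1/T₂ = 8.158 × 10^-10 s⁻¹
|1/T₁ − 1/T₂| = 1.88061 × 10^-5 s⁻¹
T_syn = 1 / |1/T₁ − 1/T₂| = 53174.3 s ≈ 14.77 hours

Final answer: T_syn = 14.77 hours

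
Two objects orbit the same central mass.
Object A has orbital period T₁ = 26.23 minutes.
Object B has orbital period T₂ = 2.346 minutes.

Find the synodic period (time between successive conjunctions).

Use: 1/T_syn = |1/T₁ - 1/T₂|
T₁ = 26.23 minutes = 1573.8 s
T₂ = 2.346 minutes = 140.76 s
1/T₁ = 0.000635405 s⁻¹
1/T₂ = 0.00710429 s⁻¹
|1/T₁ − 1/T₂| = 0.00646889 s⁻¹
T_syn = 1 / |1/T₁ − 1/T₂| = 154.586 s ≈ 2.576 minutes

Final answer: T_syn = 2.576 minutes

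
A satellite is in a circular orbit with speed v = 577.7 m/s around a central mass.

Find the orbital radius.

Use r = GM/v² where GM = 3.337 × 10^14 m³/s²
v = 577.7 m/s
GM = 3.337 × 10^14 m³/s²
v² = 333737 m²/s²
r = GM/v² = (3.337 × 10^14) / 333737 = 9.99888 × 10^8 m ≈ 999.9 Mm

Final answer: 999.9 Mm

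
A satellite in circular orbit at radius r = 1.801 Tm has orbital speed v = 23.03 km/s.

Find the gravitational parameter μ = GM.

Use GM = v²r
r = 1.801 Tm = 1.801 × 10^12 m
v = 23.03 km/s = 23030 m/s
v² = 5.30381 × 10^8 m²/s²
GM = v²r = 5.30381 × 10^8 × 1.801 × 10^12 = 9.55216 × 10^20 m³/s²
GM ≈ 9.552 × 10^20 m³/s²

Final answer: GM = 9.552 × 10^20 m³/s²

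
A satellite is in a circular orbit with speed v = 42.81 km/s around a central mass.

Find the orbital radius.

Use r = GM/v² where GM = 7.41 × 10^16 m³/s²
v = 42.81 km/s = 42810 m/s
GM = 7.41 × 10^16 m³/s²
v² = 1.8327 × 10^9 m²/s²
r = GM/v² = (7.41 × 10^16) / (1.8327 × 10^9) = 4.04322 × 10^7 m ≈ 4.043 × 10^7 m

Final answer: 4.043 × 10^7 m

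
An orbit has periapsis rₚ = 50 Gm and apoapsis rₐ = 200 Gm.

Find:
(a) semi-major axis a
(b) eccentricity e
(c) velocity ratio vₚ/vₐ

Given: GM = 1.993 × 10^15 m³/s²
rₚ = 50 Gm = 5 × 10^10 m
rₐ = 200 Gm = 2 × 10^11 m
GM = 1.993 × 10^15 m³/s²
a = (rₚ + rₐ)/2 = 1.25 × 10^11 m
e = (rₐ − rₚ)/(rₐ + rₚ) = (1.5 × 10^11) / (2.5 × 10^11) = 0.6
(a) a = 1.25 × 10^11 m ≈ 125 Gm
(b) e = 0.6 ≈ 0.6
(c) vₚ/vₐ = rₐ/rₚ (angular momentum) = (2 × 10^11) / (5 × 10^10) = 4 ≈ 4

Final answer:
(a) semi-major axis a = 125 Gm
(b) eccentricity e = 0.6
(c) velocity ratio vₚ/vₐ = 4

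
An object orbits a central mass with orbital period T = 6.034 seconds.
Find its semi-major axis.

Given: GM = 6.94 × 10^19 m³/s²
T = 6.034 seconds
GM = 6.94 × 10^19 m³/s²
Kepler's third law: a³ = GM T² / (4π²)
T² = 36.4092 s²
a³ = (6.94 × 10^19) × 36.4092 / (4π²) = 6.40045 × 10^19 m³
a = (a³)^(1/3) = 4.00009 × 10^6 m ≈ 4 Mm

Final answer: 4 Mm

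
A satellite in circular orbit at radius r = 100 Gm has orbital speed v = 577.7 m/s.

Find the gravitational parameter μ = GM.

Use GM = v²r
r = 100 Gm = 1 × 10^11 m
v = 577.7 m/s
v² = 333737 m²/s²
GM = v²r = 333737 × 1 × 10^11 = 3.33737 × 10^16 m³/s²
GM ≈ 3.337 × 10^16 m³/s²

Final answer: GM = 3.337 × 10^16 m³/s²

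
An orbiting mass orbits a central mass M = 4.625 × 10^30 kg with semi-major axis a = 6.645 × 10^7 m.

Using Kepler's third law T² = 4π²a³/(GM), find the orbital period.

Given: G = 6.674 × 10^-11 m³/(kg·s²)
M = 4.625 × 10^30 kg
GM = G × M = 6.674 × 10^-11 × 4.625 × 10^30 = 3.08672 × 10^20 m³/s²
a = 6.645 × 10^7 m
a³ = 2.93417 × 10^23 m³
T = 2π √(a³/GM) = 2π √((2.93417 × 10^23) / (3.08672 × 10^20)) = 2π × 30.8314 s
T = 193.72 s ≈ 3.229 minutes

Final answer: 3.229 minutes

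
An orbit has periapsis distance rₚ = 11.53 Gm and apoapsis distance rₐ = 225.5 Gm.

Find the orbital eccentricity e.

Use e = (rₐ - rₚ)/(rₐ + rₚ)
rₚ = 11.53 Gm = 1.153 × 10^10 m
rₐ = 225.5 Gm = 2.255 × 10^11 m
rₐ − rₚ = 2.1397 × 10^11 m
rₐ + rₚ = 2.3703 × 10^11 m
e = (rₐ − rₚ)/(rₐ + rₚ) = 0.902713

Final answer: e = 0.9027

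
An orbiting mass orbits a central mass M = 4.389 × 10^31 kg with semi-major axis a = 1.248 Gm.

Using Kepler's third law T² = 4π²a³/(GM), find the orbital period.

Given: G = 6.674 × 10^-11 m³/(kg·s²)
M = 4.389 × 10^31 kg
GM = G × M = 6.674 × 10^-11 × 4.389 × 10^31 = 2.92922 × 10^21 m³/s²
a = 1.248 Gm = 1.248 × 10^9 m
a³ = 1.94376 × 10^27 m³
T = 2π √(a³/GM) = 2π √((1.94376 × 10^27) / (2.92922 × 10^21)) = 2π × 814.603 s
T = 5118.3 s ≈ 1.422 hours

Final answer: 1.422 hours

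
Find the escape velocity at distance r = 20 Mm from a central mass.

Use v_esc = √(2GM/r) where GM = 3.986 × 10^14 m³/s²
r = 20 Mm = 2 × 10^7 m
GM = 3.986 × 10^14 m³/s²
2GM/r = 2 × (3.986 × 10^14) / (2 × 10^7) = 3.986 × 10^7 m²/s²
v_esc = √(2GM/r) = 6313.48 m/s ≈ 6.313 km/s

Final answer: 6.313 km/s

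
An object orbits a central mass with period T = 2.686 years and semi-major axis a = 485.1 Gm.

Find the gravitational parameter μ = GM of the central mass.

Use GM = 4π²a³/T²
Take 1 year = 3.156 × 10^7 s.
T = 2.686 years = 8.47702 × 10^7 s
a = 485.1 Gm = 4.851 × 10^11 m
a³ = 1.14155 × 10^35 m³
T² = 7.18598 × 10^15 s²
GM = 4π² × (1.14155 × 10^35) / (7.18598 × 10^15) = 6.27144 × 10^20 m³/s²
GM ≈ 6.271 × 10^20 m³/s²

Final answer: GM = 6.271 × 10^20 m³/s²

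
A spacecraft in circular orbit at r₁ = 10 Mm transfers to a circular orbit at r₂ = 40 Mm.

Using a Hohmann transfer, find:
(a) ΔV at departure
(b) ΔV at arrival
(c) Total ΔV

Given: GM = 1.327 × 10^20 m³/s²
r₁ = 10 Mm = 1 × 10^7 m
r₂ = 40 Mm = 4 × 10^7 m
GM = 1.327 × 10^20 m³/s²
Transfer ellipse: a_t = (r₁ + r₂)/2 = 2.5 × 10^7 m
Circular speed at r₁: v₁ = √(GM/r₁) = 3.6428 × 10^6 m/s
Transfer speed at r₁ (periapsis): v₁ₜ = √(GM(2/r₁ − 1/a_t)) = 4.60782 × 10^6 m/s
(a) ΔV₁ = v₁ₜ − v₁ = 965018 m/s ≈ 965 km/s
Circular speed at r₂: v₂ = √(GM/r₂) = 1.8214 × 10^6 m/s
Transfer speed at r₂ (apoapsis): v₂ₜ = √(GM(2/r₂ − 1/a_t)) = 1.15195 × 10^6 m/s
(b) ΔV₂ = v₂ − v₂ₜ = 669446 m/s ≈ 669.4 km/s
(c) ΔV_total = ΔV₁ + ΔV₂ = 1.63446 × 10^6 m/s ≈ 1634 km/s

Final answer:
(a) ΔV₁ = 965 km/s
(b) ΔV₂ = 669.4 km/s
(c) ΔV_total = 1634 km/s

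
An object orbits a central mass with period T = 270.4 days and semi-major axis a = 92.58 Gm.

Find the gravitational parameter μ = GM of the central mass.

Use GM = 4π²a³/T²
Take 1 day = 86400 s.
T = 270.4 days = 2.33626 × 10^7 s
a = 92.58 Gm = 9.258 × 10^10 m
a³ = 7.93508 × 10^32 m³
T² = 5.45809 × 10^14 s²
GM = 4π² × (7.93508 × 10^32) / (5.45809 × 10^14) = 5.73945 × 10^19 m³/s²
GM ≈ 5.739 × 10^19 m³/s²

Final answer: GM = 5.739 × 10^19 m³/s²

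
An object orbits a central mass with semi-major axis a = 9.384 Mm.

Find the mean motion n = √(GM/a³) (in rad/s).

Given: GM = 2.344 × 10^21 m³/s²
a = 9.384 Mm = 9.384 × 10^6 m
GM = 2.344 × 10^21 m³/s²
a³ = 8.2635 × 10^20 m³
GM/a³ = (2.344 × 10^21) / (8.2635 × 10^20) = 2.83657 s⁻²
n = √(GM/a³) = 1.68421 rad/s ≈ 1.684 rad/s

Final answer: n = 1.684 rad/s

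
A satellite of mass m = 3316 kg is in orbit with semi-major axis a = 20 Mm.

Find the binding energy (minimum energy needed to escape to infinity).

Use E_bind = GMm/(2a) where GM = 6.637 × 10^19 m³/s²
a = 20 Mm = 2 × 10^7 m
GM = 6.637 × 10^19 m³/s²
m = 3316 kg
GMm = 6.637 × 10^19 × 3316 = 2.20083 × 10^23 m³·kg/s²
2a = 4 × 10^7 m
E_bind = GMm/(2a) = 5.50207 × 10^15 J ≈ 5.502 PJ

Final answer: 5.502 PJ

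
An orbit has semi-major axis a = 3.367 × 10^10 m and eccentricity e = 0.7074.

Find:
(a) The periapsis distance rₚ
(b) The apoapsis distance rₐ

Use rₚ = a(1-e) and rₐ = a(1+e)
a = 3.367 × 10^10 m
e = 0.7074:  1 − e = 0.2926,  1 + e = 1.7074
(a) rₚ = a(1 − e) = 3.367 × 10^10 m × 0.2926 = 9.85184 × 10^9 m ≈ 9.852 × 10^9 m
(b) rₐ = a(1 + e) = 3.367 × 10^10 m × 1.7074 = 5.74882 × 10^10 m ≈ 5.749 × 10^10 m

Final answer:
(a) rₚ = 9.852 × 10^9 m
(b) rₐ = 5.749 × 10^10 m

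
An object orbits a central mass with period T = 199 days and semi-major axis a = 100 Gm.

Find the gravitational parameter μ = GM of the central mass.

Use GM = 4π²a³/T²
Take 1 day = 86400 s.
T = 199 days = 1.71936 × 10^7 s
a = 100 Gm = 1 × 10^11 m
a³ = 1 × 10^33 m³
T² = 2.9562 × 10^14 s²
GM = 4π² × (1 × 10^33) / (2.9562 × 10^14) = 1.33545 × 10^20 m³/s²
GM ≈ 1.335 × 10^20 m³/s²

Final answer: GM = 1.335 × 10^20 m³/s²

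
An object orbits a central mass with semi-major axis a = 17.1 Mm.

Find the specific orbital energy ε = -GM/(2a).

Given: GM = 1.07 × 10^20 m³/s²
a = 17.1 Mm = 1.71 × 10^7 m
GM = 1.07 × 10^20 m³/s²
2a = 3.42 × 10^7 m
ε = −GM/(2a) = -3.12865 × 10^12 J/kg ≈ -3129 GJ/kg

Final answer: -3129 GJ/kg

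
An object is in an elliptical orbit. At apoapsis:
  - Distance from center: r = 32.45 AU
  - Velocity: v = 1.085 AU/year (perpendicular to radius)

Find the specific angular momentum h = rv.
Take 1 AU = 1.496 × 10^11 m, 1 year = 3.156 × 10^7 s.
r = 32.45 AU = 4.85452 × 10^12 m
v = 1.085 AU/year = 5143.09 m/s
h = rv = 4.85452 × 10^12 × 5143.09 = 2.49672 × 10^16 m²/s ≈ 2.497 × 10^16 m²/s

Final answer: h = 2.497 × 10^16 m²/s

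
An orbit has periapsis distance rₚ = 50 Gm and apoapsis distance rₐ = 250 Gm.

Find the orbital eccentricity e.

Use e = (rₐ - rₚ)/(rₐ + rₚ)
rₚ = 50 Gm = 5 × 10^10 m
rₐ = 250 Gm = 2.5 × 10^11 m
rₐ − rₚ = 2 × 10^11 m
rₐ + rₚ = 3 × 10^11 m
e = (rₐ − rₚ)/(rₐ + rₚ) = 0.666667

Final answer: e = 0.6667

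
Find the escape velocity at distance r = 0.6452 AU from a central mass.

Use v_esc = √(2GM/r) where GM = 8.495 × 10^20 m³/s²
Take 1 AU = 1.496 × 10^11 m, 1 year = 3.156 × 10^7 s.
r = 0.6452 AU = 9.65219 × 10^10 m
GM = 8.495 × 10^20 m³/s²
2GM/r = 2 × (8.495 × 10^20) / (9.65219 × 10^10) = 1.76022 × 10^10 m²/s²
v_esc = √(2GM/r) = 132673 m/s ≈ 27.99 AU/year

Final answer: 27.99 AU/year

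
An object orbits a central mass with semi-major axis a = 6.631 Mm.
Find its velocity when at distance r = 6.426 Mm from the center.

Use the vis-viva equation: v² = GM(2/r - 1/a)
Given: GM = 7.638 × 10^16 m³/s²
a = 6.631 Mm = 6.631 × 10^6 m
r = 6.426 Mm = 6.426 × 10^6 m
GM = 7.638 × 10^16 m³/s²
2/r − 1/a = 3.11236 × 10^-7 − 1.50807 × 10^-7 = 1.60429 × 10^-7 m⁻¹
v² = GM (2/r − 1/a) = 1.22536 × 10^10 m²/s²
v = 110696 m/s ≈ 110.7 km/s

Final answer: 110.7 km/s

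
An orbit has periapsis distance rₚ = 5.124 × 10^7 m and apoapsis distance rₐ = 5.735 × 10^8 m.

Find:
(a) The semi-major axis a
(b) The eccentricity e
rₚ = 5.124 × 10^7 m
rₐ = 5.735 × 10^8 m
(a) a = (rₚ + rₐ)/2 = 3.1237 × 10^8 m ≈ 3.124 × 10^8 m
(b) e = (rₐ − rₚ)/(rₐ + rₚ) = (5.2226 × 10^8) / (6.2474 × 10^8) = 0.835964

Final answer:
(a) a = 3.124 × 10^8 m
(b) e = 0.836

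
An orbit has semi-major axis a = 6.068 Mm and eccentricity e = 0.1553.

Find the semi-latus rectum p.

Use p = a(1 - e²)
a = 6.068 Mm = 6.068 × 10^6 m
e = 0.1553,  e² = 0.0241181,  1 − e² = 0.975882
p = a(1 − e²) = 6.068 × 10^6 m × 0.975882 = 5.92165 × 10^6 m ≈ 5.922 Mm

Final answer: p = 5.922 Mm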